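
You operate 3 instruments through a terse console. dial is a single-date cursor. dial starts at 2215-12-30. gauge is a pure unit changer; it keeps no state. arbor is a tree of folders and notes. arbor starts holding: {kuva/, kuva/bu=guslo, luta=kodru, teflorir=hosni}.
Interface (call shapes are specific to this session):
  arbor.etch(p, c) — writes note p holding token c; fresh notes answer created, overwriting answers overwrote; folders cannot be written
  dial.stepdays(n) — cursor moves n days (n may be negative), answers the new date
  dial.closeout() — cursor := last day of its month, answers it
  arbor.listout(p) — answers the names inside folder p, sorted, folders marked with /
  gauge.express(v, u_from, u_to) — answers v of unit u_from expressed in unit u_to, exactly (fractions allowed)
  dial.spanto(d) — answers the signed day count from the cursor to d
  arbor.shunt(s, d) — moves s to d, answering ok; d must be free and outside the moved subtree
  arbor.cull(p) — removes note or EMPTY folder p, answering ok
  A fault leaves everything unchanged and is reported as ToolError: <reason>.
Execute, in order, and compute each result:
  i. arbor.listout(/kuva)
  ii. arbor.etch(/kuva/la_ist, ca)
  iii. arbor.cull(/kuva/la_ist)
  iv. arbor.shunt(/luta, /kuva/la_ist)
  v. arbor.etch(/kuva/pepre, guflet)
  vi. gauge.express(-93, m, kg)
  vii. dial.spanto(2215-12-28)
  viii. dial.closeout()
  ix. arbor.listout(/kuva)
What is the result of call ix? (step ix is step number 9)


Do: listout[/kuva]
See: [bu]
Do: etch[/kuva/la_ist; ca]
See: created
Do: cull[/kuva/la_ist]
See: ok
Do: shunt[/luta; /kuva/la_ist]
See: ok
Do: etch[/kuva/pepre; guflet]
See: created
Do: express[-93; m; kg]
See: ToolError: incompatible units
Do: spanto[2215-12-28]
See: -2
Do: closeout[]
See: 2215-12-31
Do: listout[/kuva]
See: [bu, la_ist, pepre]

Answer: [bu, la_ist, pepre]


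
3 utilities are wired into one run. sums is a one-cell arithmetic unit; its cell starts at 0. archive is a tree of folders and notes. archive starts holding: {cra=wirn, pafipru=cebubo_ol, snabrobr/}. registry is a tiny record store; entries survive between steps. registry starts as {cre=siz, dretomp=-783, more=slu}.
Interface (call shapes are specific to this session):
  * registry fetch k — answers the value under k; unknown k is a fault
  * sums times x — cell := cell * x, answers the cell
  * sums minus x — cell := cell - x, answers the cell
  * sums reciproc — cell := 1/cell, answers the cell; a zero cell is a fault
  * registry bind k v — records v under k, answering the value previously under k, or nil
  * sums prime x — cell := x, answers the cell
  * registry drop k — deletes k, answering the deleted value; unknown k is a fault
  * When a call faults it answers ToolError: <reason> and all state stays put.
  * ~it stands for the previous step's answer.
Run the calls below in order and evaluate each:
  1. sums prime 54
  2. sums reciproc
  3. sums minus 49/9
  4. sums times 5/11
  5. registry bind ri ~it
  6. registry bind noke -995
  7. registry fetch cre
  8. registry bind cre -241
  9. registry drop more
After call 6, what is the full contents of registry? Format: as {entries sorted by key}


[in] sums prime x='54'
  54
[in] sums reciproc
  1/54
[in] sums minus x='49/9'
  -293/54
[in] sums times x='5/11'
  -1465/594
[in] registry bind k='ri' v='~it'
  nil
[in] registry bind k='noke' v='-995'
  nil
[in] registry fetch k='cre'
  siz
[in] registry bind k='cre' v='-241'
  siz
[in] registry drop k='more'
  slu

Answer: {cre=siz, dretomp=-783, more=slu, noke=-995, ri=-1465/594}


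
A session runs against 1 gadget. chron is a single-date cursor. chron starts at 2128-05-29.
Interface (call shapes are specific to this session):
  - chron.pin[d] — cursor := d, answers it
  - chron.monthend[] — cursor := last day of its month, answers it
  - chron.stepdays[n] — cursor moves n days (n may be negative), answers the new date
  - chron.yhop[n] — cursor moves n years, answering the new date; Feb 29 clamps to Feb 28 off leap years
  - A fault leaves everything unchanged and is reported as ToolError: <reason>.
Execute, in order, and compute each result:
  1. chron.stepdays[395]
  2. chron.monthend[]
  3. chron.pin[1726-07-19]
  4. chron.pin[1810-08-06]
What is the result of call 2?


$ chron.stepdays n: 395
:: 2129-06-28
$ chron.monthend
:: 2129-06-30
$ chron.pin d: 1726-07-19
:: 1726-07-19
$ chron.pin d: 1810-08-06
:: 1810-08-06

Answer: 2129-06-30


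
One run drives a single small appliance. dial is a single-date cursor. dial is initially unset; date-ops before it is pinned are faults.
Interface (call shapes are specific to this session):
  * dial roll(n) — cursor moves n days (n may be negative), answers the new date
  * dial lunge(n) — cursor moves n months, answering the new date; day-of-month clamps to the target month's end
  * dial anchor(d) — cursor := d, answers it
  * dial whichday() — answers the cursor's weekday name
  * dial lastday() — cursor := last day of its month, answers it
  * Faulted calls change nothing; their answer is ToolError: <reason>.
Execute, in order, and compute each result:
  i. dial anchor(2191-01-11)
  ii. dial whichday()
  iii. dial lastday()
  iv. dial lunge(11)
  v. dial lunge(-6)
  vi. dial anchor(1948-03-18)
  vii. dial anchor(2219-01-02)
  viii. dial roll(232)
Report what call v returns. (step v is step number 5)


>> dial anchor(d='2191-01-11')
<< 2191-01-11
>> dial whichday()
<< Tuesday
>> dial lastday()
<< 2191-01-31
>> dial lunge(n='11')
<< 2191-12-31
>> dial lunge(n='-6')
<< 2191-06-30
>> dial anchor(d='1948-03-18')
<< 1948-03-18
>> dial anchor(d='2219-01-02')
<< 2219-01-02
>> dial roll(n='232')
<< 2219-08-22

Answer: 2191-06-30


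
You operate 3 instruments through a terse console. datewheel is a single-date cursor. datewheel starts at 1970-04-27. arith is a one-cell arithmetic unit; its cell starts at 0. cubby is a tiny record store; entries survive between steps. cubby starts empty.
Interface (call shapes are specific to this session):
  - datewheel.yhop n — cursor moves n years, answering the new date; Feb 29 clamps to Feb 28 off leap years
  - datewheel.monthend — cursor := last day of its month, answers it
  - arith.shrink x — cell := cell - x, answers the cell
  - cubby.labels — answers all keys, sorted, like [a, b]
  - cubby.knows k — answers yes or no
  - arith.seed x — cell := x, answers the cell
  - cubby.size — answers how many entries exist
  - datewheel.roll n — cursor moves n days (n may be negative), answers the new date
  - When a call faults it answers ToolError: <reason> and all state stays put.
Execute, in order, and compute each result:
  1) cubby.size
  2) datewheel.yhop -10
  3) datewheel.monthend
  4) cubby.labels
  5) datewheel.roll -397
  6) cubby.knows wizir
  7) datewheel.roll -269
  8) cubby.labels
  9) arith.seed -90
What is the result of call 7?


Answer: 1958-07-04

Derivation:
Using cubby.size(), and see 0.
I invoke datewheel.yhop using n=-10, and observe 1960-04-27.
Now I run datewheel.monthend(), and get 1960-04-30.
I try cubby.labels, and see [].
I call datewheel.roll using n=-397, and get 1959-03-30.
Next I call cubby.knows using k=wizir, giving no.
I call datewheel.roll using n=-269: 1958-07-04.
I run cubby.labels(), and observe [].
I call arith.seed using x=-90, and observe -90.


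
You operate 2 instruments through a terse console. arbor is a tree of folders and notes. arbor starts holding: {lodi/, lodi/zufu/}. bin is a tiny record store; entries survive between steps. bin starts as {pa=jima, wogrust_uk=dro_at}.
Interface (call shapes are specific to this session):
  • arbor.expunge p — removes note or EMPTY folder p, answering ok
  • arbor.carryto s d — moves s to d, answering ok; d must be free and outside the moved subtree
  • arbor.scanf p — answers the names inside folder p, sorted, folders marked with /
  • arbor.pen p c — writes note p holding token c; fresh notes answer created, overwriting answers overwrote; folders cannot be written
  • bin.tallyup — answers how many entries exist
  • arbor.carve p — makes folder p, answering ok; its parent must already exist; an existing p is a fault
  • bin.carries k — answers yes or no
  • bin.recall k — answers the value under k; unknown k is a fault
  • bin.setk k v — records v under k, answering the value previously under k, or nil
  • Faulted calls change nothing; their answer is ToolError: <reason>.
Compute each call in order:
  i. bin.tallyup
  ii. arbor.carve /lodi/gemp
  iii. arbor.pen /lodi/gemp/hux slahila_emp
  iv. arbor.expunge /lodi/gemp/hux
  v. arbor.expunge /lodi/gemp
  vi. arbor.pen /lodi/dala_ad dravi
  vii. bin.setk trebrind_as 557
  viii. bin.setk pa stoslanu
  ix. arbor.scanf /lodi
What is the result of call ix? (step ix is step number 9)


-- bin.tallyup() ~> 2
-- arbor.carve(p→/lodi/gemp) ~> ok
-- arbor.pen(p→/lodi/gemp/hux, c→slahila_emp) ~> created
-- arbor.expunge(p→/lodi/gemp/hux) ~> ok
-- arbor.expunge(p→/lodi/gemp) ~> ok
-- arbor.pen(p→/lodi/dala_ad, c→dravi) ~> created
-- bin.setk(k→trebrind_as, v→557) ~> nil
-- bin.setk(k→pa, v→stoslanu) ~> jima
-- arbor.scanf(p→/lodi) ~> [dala_ad, zufu/]

Answer: [dala_ad, zufu/]


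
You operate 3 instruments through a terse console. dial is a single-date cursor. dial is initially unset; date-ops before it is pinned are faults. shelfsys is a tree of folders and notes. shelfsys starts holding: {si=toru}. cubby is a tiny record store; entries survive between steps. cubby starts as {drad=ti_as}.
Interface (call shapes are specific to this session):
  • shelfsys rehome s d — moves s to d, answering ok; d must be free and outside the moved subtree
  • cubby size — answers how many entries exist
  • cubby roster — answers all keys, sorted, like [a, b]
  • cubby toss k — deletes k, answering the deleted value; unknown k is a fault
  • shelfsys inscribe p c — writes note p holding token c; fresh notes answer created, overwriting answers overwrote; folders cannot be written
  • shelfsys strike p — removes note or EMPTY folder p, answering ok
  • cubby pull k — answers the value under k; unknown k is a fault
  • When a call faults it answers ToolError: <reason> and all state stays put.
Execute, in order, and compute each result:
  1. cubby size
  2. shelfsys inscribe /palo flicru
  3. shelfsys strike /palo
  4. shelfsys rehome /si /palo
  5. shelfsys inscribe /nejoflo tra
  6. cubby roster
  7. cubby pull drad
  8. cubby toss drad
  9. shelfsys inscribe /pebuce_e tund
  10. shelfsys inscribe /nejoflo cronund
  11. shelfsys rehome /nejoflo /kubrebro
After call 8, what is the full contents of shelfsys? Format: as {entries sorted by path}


Answer: {nejoflo=tra, palo=toru}

Derivation:
~$ cubby size
:: 1
~$ shelfsys inscribe p=/palo c=flicru
:: created
~$ shelfsys strike p=/palo
:: ok
~$ shelfsys rehome s=/si d=/palo
:: ok
~$ shelfsys inscribe p=/nejoflo c=tra
:: created
~$ cubby roster
:: [drad]
~$ cubby pull k=drad
:: ti_as
~$ cubby toss k=drad
:: ti_as
~$ shelfsys inscribe p=/pebuce_e c=tund
:: created
~$ shelfsys inscribe p=/nejoflo c=cronund
:: overwrote
~$ shelfsys rehome s=/nejoflo d=/kubrebro
:: ok


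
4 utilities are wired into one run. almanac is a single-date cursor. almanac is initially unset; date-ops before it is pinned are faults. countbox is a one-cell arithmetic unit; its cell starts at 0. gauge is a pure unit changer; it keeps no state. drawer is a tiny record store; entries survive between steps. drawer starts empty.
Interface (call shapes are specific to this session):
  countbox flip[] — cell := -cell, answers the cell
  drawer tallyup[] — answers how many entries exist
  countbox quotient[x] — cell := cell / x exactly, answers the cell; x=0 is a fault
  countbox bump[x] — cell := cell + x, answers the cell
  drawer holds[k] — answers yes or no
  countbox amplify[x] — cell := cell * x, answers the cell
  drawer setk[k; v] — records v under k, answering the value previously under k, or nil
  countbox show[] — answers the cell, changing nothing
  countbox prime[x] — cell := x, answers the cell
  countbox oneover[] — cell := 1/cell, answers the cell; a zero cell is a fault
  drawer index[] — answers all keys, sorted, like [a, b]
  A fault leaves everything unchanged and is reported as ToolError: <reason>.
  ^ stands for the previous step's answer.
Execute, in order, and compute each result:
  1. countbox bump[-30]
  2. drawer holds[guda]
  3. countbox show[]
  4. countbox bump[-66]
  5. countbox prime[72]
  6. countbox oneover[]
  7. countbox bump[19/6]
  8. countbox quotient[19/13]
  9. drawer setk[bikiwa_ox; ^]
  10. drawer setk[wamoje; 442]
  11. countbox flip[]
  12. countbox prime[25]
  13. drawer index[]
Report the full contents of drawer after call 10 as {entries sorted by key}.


Answer: {bikiwa_ox=2977/1368, wamoje=442}

Derivation:
·→ countbox bump(x=-30)
·← -30
·→ drawer holds(k=guda)
·← no
·→ countbox show()
·← -30
·→ countbox bump(x=-66)
·← -96
·→ countbox prime(x=72)
·← 72
·→ countbox oneover()
·← 1/72
·→ countbox bump(x=19/6)
·← 229/72
·→ countbox quotient(x=19/13)
·← 2977/1368
·→ drawer setk(k=bikiwa_ox, v=^)
·← nil
·→ drawer setk(k=wamoje, v=442)
·← nil
·→ countbox flip()
·← -2977/1368
·→ countbox prime(x=25)
·← 25
·→ drawer index()
·← [bikiwa_ox, wamoje]


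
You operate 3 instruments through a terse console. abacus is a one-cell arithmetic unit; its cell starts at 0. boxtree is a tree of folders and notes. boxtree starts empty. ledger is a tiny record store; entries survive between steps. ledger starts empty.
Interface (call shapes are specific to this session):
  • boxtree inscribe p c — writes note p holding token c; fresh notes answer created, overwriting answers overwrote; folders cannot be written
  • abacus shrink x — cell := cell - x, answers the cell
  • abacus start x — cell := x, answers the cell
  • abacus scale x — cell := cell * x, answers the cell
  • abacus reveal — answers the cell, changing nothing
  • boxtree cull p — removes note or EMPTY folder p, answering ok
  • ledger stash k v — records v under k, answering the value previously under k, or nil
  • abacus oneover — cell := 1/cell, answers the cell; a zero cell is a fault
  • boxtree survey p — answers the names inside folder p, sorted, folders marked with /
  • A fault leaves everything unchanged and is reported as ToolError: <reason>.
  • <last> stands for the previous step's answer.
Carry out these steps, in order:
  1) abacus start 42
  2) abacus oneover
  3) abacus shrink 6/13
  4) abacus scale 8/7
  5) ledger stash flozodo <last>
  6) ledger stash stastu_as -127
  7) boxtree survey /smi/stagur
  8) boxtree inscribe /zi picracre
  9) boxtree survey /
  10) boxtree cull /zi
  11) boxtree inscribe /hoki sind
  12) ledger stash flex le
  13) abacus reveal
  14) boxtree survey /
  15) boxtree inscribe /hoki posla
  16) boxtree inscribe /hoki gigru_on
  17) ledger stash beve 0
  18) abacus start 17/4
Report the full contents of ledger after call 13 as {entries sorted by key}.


Answer: {flex=le, flozodo=-956/1911, stastu_as=-127}

Derivation:
# abacus start(x='42') ~> 42
# abacus oneover() ~> 1/42
# abacus shrink(x='6/13') ~> -239/546
# abacus scale(x='8/7') ~> -956/1911
# ledger stash(k='flozodo', v='<last>') ~> nil
# ledger stash(k='stastu_as', v='-127') ~> nil
# boxtree survey(p='/smi/stagur') ~> ToolError: not found
# boxtree inscribe(p='/zi', c='picracre') ~> created
# boxtree survey(p='/') ~> [zi]
# boxtree cull(p='/zi') ~> ok
# boxtree inscribe(p='/hoki', c='sind') ~> created
# ledger stash(k='flex', v='le') ~> nil
# abacus reveal() ~> -956/1911
# boxtree survey(p='/') ~> [hoki]
# boxtree inscribe(p='/hoki', c='posla') ~> overwrote
# boxtree inscribe(p='/hoki', c='gigru_on') ~> overwrote
# ledger stash(k='beve', v='0') ~> nil
# abacus start(x='17/4') ~> 17/4


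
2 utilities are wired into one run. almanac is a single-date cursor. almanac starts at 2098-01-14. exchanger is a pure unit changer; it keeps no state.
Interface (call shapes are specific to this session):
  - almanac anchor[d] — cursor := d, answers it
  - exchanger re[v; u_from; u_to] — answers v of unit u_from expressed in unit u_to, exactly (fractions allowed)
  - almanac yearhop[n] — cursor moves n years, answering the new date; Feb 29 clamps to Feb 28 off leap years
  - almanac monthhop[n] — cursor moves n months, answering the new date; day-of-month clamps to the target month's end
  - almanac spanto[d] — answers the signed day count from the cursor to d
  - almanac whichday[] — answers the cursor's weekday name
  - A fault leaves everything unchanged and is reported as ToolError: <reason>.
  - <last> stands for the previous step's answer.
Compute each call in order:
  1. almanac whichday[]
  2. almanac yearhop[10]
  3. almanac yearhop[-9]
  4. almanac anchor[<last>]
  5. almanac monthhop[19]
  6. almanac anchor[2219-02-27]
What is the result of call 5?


;; 1. almanac whichday() == Tuesday
;; 2. almanac yearhop(n→10) == 2108-01-14
;; 3. almanac yearhop(n→-9) == 2099-01-14
;; 4. almanac anchor(d→<last>) == 2099-01-14
;; 5. almanac monthhop(n→19) == 2100-08-14
;; 6. almanac anchor(d→2219-02-27) == 2219-02-27

Answer: 2100-08-14


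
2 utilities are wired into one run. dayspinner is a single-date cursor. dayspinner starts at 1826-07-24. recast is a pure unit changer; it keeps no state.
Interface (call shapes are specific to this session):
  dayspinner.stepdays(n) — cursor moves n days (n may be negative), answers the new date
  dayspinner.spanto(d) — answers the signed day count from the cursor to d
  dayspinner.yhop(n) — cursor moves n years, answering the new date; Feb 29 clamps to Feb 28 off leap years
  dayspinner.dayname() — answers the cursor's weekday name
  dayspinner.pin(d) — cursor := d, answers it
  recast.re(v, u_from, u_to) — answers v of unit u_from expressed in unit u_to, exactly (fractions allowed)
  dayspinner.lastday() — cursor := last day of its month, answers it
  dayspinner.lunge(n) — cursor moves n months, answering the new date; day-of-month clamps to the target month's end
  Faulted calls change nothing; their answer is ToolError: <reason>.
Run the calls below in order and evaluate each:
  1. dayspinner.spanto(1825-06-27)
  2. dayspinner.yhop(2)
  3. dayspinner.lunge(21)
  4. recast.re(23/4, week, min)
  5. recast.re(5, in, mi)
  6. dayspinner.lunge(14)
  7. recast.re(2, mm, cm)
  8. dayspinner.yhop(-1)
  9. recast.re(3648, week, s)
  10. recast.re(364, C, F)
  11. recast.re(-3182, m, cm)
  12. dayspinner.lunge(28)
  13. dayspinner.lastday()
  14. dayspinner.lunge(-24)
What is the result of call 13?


·→ spanto(d='1825-06-27')
·← -392
·→ yhop(n='2')
·← 1828-07-24
·→ lunge(n='21')
·← 1830-04-24
·→ re(v='23/4', u_from='week', u_to='min')
·← 57960
·→ re(v='5', u_from='in', u_to='mi')
·← 1/12672
·→ lunge(n='14')
·← 1831-06-24
·→ re(v='2', u_from='mm', u_to='cm')
·← 1/5
·→ yhop(n='-1')
·← 1830-06-24
·→ re(v='3648', u_from='week', u_to='s')
·← 2206310400
·→ re(v='364', u_from='C', u_to='F')
·← 3436/5
·→ re(v='-3182', u_from='m', u_to='cm')
·← -318200
·→ lunge(n='28')
·← 1832-10-24
·→ lastday()
·← 1832-10-31
·→ lunge(n='-24')
·← 1830-10-31

Answer: 1832-10-31


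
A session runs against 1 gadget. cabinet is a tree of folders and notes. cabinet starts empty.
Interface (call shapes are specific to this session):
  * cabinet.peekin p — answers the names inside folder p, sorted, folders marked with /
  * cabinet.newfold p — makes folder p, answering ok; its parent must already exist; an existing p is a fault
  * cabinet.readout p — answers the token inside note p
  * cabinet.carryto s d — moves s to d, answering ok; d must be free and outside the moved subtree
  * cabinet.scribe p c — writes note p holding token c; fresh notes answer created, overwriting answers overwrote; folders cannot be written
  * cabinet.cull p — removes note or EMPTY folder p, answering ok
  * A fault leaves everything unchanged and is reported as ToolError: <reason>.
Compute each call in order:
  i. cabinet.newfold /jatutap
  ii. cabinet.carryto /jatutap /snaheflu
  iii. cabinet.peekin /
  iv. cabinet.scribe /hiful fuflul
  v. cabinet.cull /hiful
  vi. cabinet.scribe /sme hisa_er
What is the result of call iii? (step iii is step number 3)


% cabinet.newfold(p=/jatutap) ~> ok
% cabinet.carryto(s=/jatutap, d=/snaheflu) ~> ok
% cabinet.peekin(p=/) ~> [snaheflu/]
% cabinet.scribe(p=/hiful, c=fuflul) ~> created
% cabinet.cull(p=/hiful) ~> ok
% cabinet.scribe(p=/sme, c=hisa_er) ~> created

Answer: [snaheflu/]


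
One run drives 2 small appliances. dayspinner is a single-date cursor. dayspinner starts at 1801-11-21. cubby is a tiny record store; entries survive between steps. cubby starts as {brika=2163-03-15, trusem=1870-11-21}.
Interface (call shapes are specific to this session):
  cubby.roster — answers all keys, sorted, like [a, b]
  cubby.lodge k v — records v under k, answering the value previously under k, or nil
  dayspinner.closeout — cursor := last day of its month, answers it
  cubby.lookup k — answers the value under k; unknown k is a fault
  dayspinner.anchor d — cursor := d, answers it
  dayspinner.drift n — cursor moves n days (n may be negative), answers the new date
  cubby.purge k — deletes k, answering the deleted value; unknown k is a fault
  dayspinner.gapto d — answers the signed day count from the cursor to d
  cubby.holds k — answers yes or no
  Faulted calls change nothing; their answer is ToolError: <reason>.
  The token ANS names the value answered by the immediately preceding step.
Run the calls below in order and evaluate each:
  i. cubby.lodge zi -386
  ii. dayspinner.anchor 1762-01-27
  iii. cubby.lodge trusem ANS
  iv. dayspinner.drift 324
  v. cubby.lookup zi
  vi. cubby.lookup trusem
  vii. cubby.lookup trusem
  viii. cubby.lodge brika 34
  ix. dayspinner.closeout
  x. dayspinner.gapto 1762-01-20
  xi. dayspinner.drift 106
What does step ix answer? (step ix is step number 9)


Answer: 1762-12-31

Derivation:
>> lodge(k=zi, v=-386)
<< nil
>> anchor(d=1762-01-27)
<< 1762-01-27
>> lodge(k=trusem, v=ANS)
<< 1870-11-21
>> drift(n=324)
<< 1762-12-17
>> lookup(k=zi)
<< -386
>> lookup(k=trusem)
<< 1762-01-27
>> lookup(k=trusem)
<< 1762-01-27
>> lodge(k=brika, v=34)
<< 2163-03-15
>> closeout()
<< 1762-12-31
>> gapto(d=1762-01-20)
<< -345
>> drift(n=106)
<< 1763-04-16


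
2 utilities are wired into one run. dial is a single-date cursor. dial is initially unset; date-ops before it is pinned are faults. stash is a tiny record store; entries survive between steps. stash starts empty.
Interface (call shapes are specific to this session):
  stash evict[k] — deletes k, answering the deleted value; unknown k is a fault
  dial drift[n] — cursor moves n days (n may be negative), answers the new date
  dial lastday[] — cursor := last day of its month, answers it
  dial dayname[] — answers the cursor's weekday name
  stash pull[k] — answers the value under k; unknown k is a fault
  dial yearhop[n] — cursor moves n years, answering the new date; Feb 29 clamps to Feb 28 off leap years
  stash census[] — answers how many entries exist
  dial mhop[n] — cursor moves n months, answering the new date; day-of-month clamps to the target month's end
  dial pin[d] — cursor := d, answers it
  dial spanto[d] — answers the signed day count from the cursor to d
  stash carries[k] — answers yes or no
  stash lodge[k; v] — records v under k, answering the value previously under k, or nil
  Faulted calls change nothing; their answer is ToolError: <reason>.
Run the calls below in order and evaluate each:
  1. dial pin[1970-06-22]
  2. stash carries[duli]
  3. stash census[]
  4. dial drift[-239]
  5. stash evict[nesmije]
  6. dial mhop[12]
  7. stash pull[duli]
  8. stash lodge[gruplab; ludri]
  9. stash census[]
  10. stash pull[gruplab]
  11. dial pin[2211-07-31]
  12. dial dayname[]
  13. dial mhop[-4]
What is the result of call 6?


Answer: 1970-10-26

Derivation:
! 1. dial pin(d=1970-06-22) ~> 1970-06-22
! 2. stash carries(k=duli) ~> no
! 3. stash census() ~> 0
! 4. dial drift(n=-239) ~> 1969-10-26
! 5. stash evict(k=nesmije) ~> ToolError: no such key nesmije
! 6. dial mhop(n=12) ~> 1970-10-26
! 7. stash pull(k=duli) ~> ToolError: no such key duli
! 8. stash lodge(k=gruplab, v=ludri) ~> nil
! 9. stash census() ~> 1
! 10. stash pull(k=gruplab) ~> ludri
! 11. dial pin(d=2211-07-31) ~> 2211-07-31
! 12. dial dayname() ~> Wednesday
! 13. dial mhop(n=-4) ~> 2211-03-31


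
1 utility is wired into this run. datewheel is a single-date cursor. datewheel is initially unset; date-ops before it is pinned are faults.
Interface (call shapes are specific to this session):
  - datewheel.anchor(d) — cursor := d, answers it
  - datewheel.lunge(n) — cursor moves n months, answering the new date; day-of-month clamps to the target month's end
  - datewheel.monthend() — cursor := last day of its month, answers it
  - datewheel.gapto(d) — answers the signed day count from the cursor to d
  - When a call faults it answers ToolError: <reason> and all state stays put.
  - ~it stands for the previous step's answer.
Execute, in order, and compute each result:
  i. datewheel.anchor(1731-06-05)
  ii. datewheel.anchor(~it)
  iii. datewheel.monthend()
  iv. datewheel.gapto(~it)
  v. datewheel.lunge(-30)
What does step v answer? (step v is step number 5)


Answer: 1728-12-30

Derivation:
Step: anchor[d: 1731-06-05]
Result: 1731-06-05
Step: anchor[d: ~it]
Result: 1731-06-05
Step: monthend[]
Result: 1731-06-30
Step: gapto[d: ~it]
Result: 0
Step: lunge[n: -30]
Result: 1728-12-30


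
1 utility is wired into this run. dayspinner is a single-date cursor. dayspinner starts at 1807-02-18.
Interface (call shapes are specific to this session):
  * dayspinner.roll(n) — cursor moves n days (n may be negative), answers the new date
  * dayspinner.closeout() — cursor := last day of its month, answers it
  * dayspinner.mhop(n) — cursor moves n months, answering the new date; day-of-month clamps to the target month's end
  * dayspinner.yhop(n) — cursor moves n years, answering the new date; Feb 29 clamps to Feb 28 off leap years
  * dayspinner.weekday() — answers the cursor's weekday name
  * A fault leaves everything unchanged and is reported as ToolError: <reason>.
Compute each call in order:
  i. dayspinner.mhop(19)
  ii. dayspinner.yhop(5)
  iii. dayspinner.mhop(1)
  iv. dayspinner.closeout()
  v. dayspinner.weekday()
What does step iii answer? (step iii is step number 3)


Answer: 1813-10-18

Derivation:
>>> dayspinner.mhop n='19'
[out] 1808-09-18
>>> dayspinner.yhop n='5'
[out] 1813-09-18
>>> dayspinner.mhop n='1'
[out] 1813-10-18
>>> dayspinner.closeout
[out] 1813-10-31
>>> dayspinner.weekday
[out] Sunday


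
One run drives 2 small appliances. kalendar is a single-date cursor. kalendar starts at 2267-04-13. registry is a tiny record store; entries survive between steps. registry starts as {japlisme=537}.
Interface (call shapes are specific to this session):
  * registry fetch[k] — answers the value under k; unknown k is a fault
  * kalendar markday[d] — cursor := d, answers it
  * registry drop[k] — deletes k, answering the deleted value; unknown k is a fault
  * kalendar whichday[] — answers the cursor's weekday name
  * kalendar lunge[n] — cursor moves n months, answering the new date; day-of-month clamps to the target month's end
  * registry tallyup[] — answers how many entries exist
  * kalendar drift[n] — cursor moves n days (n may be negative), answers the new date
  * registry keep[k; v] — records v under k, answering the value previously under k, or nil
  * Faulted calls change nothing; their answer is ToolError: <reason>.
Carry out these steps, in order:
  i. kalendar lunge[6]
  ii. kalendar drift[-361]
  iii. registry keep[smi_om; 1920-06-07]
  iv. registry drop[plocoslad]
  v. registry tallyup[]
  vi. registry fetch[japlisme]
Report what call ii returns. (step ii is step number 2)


Answer: 2266-10-17

Derivation:
>>> kalendar lunge n=6
  2267-10-13
>>> kalendar drift n=-361
  2266-10-17
>>> registry keep k=smi_om v=1920-06-07
  nil
>>> registry drop k=plocoslad
  ToolError: no such key plocoslad
>>> registry tallyup
  2
>>> registry fetch k=japlisme
  537


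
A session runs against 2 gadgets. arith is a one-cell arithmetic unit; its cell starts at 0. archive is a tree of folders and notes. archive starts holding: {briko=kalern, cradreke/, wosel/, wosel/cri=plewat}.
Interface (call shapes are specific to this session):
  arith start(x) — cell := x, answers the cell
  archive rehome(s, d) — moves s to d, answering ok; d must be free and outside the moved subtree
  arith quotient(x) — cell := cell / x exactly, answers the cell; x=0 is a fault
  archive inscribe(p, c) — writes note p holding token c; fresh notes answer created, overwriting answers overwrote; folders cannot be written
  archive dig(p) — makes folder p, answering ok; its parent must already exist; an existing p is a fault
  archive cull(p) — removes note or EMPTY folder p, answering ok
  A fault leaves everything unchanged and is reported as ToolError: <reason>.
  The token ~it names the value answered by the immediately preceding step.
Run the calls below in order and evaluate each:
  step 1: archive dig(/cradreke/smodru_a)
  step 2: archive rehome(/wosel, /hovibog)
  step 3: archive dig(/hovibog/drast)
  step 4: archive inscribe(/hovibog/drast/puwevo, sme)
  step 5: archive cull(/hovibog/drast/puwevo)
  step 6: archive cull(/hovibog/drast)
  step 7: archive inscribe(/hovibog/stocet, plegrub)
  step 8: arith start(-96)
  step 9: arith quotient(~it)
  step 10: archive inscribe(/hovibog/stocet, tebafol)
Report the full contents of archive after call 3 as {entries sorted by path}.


I run archive dig(/cradreke/smodru_a), and get ok.
Using archive rehome(/wosel, /hovibog), and observe ok.
Invoking archive dig(/hovibog/drast), → ok.
I invoke archive inscribe(/hovibog/drast/puwevo, sme): created.
I try archive cull(/hovibog/drast/puwevo), and get ok.
I invoke archive cull(/hovibog/drast), — result: ok.
I try archive inscribe(/hovibog/stocet, plegrub), — result: created.
Then arith start(-96), — result: -96.
Calling arith quotient(~it): 1.
I use archive inscribe(/hovibog/stocet, tebafol), yielding overwrote.

Answer: {briko=kalern, cradreke/, cradreke/smodru_a/, hovibog/, hovibog/cri=plewat, hovibog/drast/}


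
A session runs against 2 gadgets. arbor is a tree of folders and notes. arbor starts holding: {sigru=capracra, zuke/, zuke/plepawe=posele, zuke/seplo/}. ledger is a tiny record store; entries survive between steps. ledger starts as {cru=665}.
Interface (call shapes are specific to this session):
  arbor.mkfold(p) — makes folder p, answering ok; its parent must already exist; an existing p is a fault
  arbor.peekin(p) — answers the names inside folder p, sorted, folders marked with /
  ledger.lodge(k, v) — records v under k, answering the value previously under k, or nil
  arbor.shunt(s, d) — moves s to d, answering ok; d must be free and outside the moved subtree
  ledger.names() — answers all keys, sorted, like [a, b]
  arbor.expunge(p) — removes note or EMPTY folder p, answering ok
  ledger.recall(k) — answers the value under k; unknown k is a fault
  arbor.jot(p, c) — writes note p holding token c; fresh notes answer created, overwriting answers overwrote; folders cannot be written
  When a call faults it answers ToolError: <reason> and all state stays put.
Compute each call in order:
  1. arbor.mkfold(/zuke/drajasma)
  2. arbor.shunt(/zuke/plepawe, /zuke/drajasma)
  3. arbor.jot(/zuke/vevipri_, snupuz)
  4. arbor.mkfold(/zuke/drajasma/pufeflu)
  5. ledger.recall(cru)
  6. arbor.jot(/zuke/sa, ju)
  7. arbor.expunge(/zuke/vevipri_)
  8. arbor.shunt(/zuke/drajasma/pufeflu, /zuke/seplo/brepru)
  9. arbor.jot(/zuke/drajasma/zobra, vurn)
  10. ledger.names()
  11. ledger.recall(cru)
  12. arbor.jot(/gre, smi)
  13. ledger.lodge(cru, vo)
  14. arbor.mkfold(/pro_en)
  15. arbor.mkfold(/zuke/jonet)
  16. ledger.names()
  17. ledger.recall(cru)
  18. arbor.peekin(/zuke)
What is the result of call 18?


Answer: [drajasma/, jonet/, plepawe, sa, seplo/]

Derivation:
[in] arbor.mkfold p=/zuke/drajasma
  ok
[in] arbor.shunt s=/zuke/plepawe d=/zuke/drajasma
  ToolError: exists
[in] arbor.jot p=/zuke/vevipri_ c=snupuz
  created
[in] arbor.mkfold p=/zuke/drajasma/pufeflu
  ok
[in] ledger.recall k=cru
  665
[in] arbor.jot p=/zuke/sa c=ju
  created
[in] arbor.expunge p=/zuke/vevipri_
  ok
[in] arbor.shunt s=/zuke/drajasma/pufeflu d=/zuke/seplo/brepru
  ok
[in] arbor.jot p=/zuke/drajasma/zobra c=vurn
  created
[in] ledger.names
  [cru]
[in] ledger.recall k=cru
  665
[in] arbor.jot p=/gre c=smi
  created
[in] ledger.lodge k=cru v=vo
  665
[in] arbor.mkfold p=/pro_en
  ok
[in] arbor.mkfold p=/zuke/jonet
  ok
[in] ledger.names
  [cru]
[in] ledger.recall k=cru
  vo
[in] arbor.peekin p=/zuke
  [drajasma/, jonet/, plepawe, sa, seplo/]


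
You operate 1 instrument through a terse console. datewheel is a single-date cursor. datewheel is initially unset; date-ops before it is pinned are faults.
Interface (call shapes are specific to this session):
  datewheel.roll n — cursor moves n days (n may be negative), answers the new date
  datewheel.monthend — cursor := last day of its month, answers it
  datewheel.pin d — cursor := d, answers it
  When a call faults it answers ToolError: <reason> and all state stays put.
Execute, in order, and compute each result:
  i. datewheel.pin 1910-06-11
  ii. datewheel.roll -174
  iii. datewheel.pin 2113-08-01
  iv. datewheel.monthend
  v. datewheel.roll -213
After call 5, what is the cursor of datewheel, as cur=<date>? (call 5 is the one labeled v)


~$ datewheel.pin d=1910-06-11
= 1910-06-11
~$ datewheel.roll n=-174
= 1909-12-19
~$ datewheel.pin d=2113-08-01
= 2113-08-01
~$ datewheel.monthend
= 2113-08-31
~$ datewheel.roll n=-213
= 2113-01-30

Answer: cur=2113-01-30


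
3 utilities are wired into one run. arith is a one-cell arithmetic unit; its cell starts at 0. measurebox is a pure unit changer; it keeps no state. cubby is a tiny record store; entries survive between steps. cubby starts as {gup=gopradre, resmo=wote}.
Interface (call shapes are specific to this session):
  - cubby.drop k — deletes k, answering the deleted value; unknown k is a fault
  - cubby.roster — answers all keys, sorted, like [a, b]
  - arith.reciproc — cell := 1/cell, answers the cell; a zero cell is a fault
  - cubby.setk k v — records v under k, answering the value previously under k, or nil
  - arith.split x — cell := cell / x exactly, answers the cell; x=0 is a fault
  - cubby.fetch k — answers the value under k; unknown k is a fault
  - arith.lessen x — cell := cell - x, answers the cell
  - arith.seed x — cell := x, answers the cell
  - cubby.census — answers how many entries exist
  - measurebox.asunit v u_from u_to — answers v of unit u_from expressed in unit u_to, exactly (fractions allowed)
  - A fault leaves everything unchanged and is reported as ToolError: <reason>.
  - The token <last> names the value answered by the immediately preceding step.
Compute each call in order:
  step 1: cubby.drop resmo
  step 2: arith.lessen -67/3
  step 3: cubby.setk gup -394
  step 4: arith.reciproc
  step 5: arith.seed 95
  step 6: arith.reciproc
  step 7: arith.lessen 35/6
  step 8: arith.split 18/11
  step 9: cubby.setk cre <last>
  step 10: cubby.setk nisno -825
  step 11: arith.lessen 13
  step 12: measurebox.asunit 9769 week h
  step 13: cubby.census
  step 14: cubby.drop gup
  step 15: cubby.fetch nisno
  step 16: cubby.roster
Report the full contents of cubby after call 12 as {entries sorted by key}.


→ cubby.drop(k=resmo)
← wote
→ arith.lessen(x=-67/3)
← 67/3
→ cubby.setk(k=gup, v=-394)
← gopradre
→ arith.reciproc()
← 3/67
→ arith.seed(x=95)
← 95
→ arith.reciproc()
← 1/95
→ arith.lessen(x=35/6)
← -3319/570
→ arith.split(x=18/11)
← -36509/10260
→ cubby.setk(k=cre, v=<last>)
← nil
→ cubby.setk(k=nisno, v=-825)
← nil
→ arith.lessen(x=13)
← -169889/10260
→ measurebox.asunit(v=9769, u_from=week, u_to=h)
← 1641192
→ cubby.census()
← 3
→ cubby.drop(k=gup)
← -394
→ cubby.fetch(k=nisno)
← -825
→ cubby.roster()
← [cre, nisno]

Answer: {cre=-36509/10260, gup=-394, nisno=-825}


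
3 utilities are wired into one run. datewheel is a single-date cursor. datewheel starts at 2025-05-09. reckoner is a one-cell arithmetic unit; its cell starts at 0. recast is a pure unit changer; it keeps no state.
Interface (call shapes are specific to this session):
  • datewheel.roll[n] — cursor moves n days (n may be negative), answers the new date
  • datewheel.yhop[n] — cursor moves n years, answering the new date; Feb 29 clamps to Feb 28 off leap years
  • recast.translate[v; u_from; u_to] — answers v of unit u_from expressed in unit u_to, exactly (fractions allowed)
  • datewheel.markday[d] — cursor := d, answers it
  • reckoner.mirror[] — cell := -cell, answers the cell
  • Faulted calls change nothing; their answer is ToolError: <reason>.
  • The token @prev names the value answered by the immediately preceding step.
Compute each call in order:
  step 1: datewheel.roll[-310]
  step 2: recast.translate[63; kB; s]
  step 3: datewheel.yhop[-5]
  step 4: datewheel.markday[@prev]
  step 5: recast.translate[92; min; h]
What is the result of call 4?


Answer: 2019-07-03

Derivation:
==> datewheel.roll(n: -310)
<== 2024-07-03
==> recast.translate(v: 63, u_from: kB, u_to: s)
<== ToolError: incompatible units
==> datewheel.yhop(n: -5)
<== 2019-07-03
==> datewheel.markday(d: @prev)
<== 2019-07-03
==> recast.translate(v: 92, u_from: min, u_to: h)
<== 23/15


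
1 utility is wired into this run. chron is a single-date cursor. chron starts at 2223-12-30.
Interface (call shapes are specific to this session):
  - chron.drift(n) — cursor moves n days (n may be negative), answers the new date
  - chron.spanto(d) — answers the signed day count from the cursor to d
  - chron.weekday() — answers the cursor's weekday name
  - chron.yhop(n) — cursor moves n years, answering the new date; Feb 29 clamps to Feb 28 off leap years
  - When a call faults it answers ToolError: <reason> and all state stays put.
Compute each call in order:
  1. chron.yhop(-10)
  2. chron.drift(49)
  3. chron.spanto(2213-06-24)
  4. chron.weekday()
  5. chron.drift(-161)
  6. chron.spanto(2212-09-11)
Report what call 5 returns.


Answer: 2213-09-09

Derivation:
~$ chron.yhop n=-10
:: 2213-12-30
~$ chron.drift n=49
:: 2214-02-17
~$ chron.spanto d=2213-06-24
:: -238
~$ chron.weekday
:: Thursday
~$ chron.drift n=-161
:: 2213-09-09
~$ chron.spanto d=2212-09-11
:: -363


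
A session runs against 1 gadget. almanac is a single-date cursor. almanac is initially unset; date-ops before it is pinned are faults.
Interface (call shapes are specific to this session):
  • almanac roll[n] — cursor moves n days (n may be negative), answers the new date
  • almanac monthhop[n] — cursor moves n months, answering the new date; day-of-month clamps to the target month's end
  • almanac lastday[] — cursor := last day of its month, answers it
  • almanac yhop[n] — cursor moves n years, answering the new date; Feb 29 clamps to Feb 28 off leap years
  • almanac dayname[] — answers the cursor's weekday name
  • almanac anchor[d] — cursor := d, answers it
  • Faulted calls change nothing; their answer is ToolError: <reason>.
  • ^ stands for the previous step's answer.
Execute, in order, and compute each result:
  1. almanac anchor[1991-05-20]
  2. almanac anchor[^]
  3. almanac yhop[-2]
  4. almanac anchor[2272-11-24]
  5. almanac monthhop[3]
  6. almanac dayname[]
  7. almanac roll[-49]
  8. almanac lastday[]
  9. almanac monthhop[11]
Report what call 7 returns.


Answer: 2273-01-06

Derivation:
;; almanac anchor(d: 1991-05-20) -> 1991-05-20
;; almanac anchor(d: ^) -> 1991-05-20
;; almanac yhop(n: -2) -> 1989-05-20
;; almanac anchor(d: 2272-11-24) -> 2272-11-24
;; almanac monthhop(n: 3) -> 2273-02-24
;; almanac dayname() -> Monday
;; almanac roll(n: -49) -> 2273-01-06
;; almanac lastday() -> 2273-01-31
;; almanac monthhop(n: 11) -> 2273-12-31
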